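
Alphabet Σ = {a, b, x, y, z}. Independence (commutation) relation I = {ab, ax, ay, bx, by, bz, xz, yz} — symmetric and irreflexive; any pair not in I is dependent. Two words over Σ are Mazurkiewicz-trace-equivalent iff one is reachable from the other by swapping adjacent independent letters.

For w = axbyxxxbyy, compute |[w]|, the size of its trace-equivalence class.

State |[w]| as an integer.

360

#0=a has no predecessor
#1=x has no predecessor
#2=b has no predecessor
#3=y depends on [1:x]
#4=x depends on [3:y]
#5=x depends on [4:x]
#6=x depends on [5:x]
#7=b depends on [2:b]
#8=y depends on [6:x]
#9=y depends on [8:y]
sources: [0:a, 1:x, 2:b]
N(rest) = Σ N(rest − s) over sources s of rest; N(one piece) = 1:
  size 1 → [0]=1  [7]=1  [9]=1
  size 2 → [0,7]=2  [0,9]=2  [2,7]=1  [7,9]=2  [8,9]=1
  size 3 → [0,2,7]=3  [0,7,9]=6  [0,8,9]=3  [2,7,9]=3  [6,8,9]=1  [7,8,9]=3
  size 4 → [0,2,7,9]=12  [0,6,8,9]=4  [0,7,8,9]=12  [2,7,8,9]=6  [5,6,8,9]=1  [6,7,8,9]=4
  size 5 → [0,2,7,8,9]=30  [0,5,6,8,9]=5  [0,6,7,8,9]=20  [2,6,7,8,9]=10  [4,5,6,8,9]=1  [5,6,7,8,9]=5
  size 6 → [0,2,6,7,8,9]=60  [0,4,5,6,8,9]=6  [0,5,6,7,8,9]=30  [2,5,6,7,8,9]=15  [3,4,5,6,8,9]=1  [4,5,6,7,8,9]=6
  size 7 → [0,2,5,6,7,8,9]=105  [0,3,4,5,6,8,9]=7  [0,4,5,6,7,8,9]=42  [1,3,4,5,6,8,9]=1  [2,4,5,6,7,8,9]=21  [3,4,5,6,7,8,9]=7
  size 8 → [0,1,3,4,5,6,8,9]=8  [0,2,4,5,6,7,8,9]=168  [0,3,4,5,6,7,8,9]=56  [1,3,4,5,6,7,8,9]=8  [2,3,4,5,6,7,8,9]=28
  first=0(a) contributes 36
  first=1(x) contributes 252
  first=2(b) contributes 72
|[w]| = 360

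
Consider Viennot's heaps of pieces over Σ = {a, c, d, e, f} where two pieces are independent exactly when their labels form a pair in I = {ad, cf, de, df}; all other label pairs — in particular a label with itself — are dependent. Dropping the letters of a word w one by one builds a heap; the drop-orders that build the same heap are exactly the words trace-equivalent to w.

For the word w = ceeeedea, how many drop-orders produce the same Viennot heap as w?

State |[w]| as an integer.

7

drop 0:c onto floor
drop 1:e onto {0:c}
drop 2:e onto {1:e}
drop 3:e onto {2:e}
drop 4:e onto {3:e}
drop 5:d onto {0:c}
drop 6:e onto {4:e}
drop 7:a onto {6:e}
ground layer = {0:c}
drop-orders for the pieces not yet dropped (sum over which currently-grounded one goes next):
  1 to go: {5} 1  {7} 1
  2 to go: {5,7} 2  {6,7} 1
  3 to go: {4,6,7} 1  {5,6,7} 3
  4 to go: {3,4,6,7} 1  {4,5,6,7} 4
  5 to go: {2,3,4,6,7} 1  {3,4,5,6,7} 5
  6 to go: {1,2,3,4,6,7} 1  {2,3,4,5,6,7} 6
  if 0:c drops first: 7 orders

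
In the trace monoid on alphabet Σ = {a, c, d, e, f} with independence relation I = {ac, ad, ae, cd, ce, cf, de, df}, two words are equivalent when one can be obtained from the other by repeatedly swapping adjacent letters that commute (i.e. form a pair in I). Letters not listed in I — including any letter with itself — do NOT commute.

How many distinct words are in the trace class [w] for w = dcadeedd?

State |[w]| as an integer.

840

piece 0:d — minimal
piece 1:c — minimal
piece 2:a — minimal
piece 3:d rests on {0:d}
piece 4:e — minimal
piece 5:e rests on {4:e}
piece 6:d rests on {3:d}
piece 7:d rests on {6:d}
minimal pieces: {0:d, 1:c, 2:a, 4:e}
ways to finish when only these pieces remain (= sum over removing one remaining piece with nothing left below it):
  1 left: {1}→1  {2}→1  {5}→1  {7}→1
  2 left: {1,2}→2  {1,5}→2  {1,7}→2  {2,5}→2  {2,7}→2  {4,5}→1  {5,7}→2  {6,7}→1
  3 left: {1,2,5}→6  {1,2,7}→6  {1,4,5}→3  {1,5,7}→6  {1,6,7}→3  {2,4,5}→3  {2,5,7}→6  {2,6,7}→3  {3,6,7}→1  {4,5,7}→3  {5,6,7}→3
  4 left: {0,3,6,7}→1  {1,2,4,5}→12  {1,2,5,7}→24  {1,2,6,7}→12  {1,3,6,7}→4  {1,4,5,7}→12  {1,5,6,7}→12  {2,3,6,7}→4  {2,4,5,7}→12  {2,5,6,7}→12  {3,5,6,7}→4  {4,5,6,7}→6
  5 left: {0,1,3,6,7}→5  {0,2,3,6,7}→5  {0,3,5,6,7}→5  {1,2,3,6,7}→20  {1,2,4,5,7}→60  {1,2,5,6,7}→60  {1,3,5,6,7}→20  {1,4,5,6,7}→30  {2,3,5,6,7}→20  {2,4,5,6,7}→30  {3,4,5,6,7}→10
  6 left: {0,1,2,3,6,7}→30  {0,1,3,5,6,7}→30  {0,2,3,5,6,7}→30  {0,3,4,5,6,7}→15  {1,2,3,5,6,7}→120  {1,2,4,5,6,7}→180  {1,3,4,5,6,7}→60  {2,3,4,5,6,7}→60
  placing 0:d first → 420 extensions
  placing 1:c first → 105 extensions
  placing 2:a first → 105 extensions
  placing 4:e first → 210 extensions
total linear extensions = 840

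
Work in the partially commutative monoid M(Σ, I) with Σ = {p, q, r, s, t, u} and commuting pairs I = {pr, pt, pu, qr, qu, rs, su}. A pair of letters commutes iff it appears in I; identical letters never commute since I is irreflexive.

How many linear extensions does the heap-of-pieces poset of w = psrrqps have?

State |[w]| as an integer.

drop 0:p onto floor
drop 1:s onto {0:p}
drop 2:r onto floor
drop 3:r onto {2:r}
drop 4:q onto {1:s}
drop 5:p onto {4:q}
drop 6:s onto {5:p}
ground layer = {0:p, 2:r}
drop-orders for the pieces not yet dropped (sum over which currently-grounded one goes next):
  1 to go: {3} 1  {6} 1
  2 to go: {2,3} 1  {3,6} 2  {5,6} 1
  3 to go: {2,3,6} 3  {3,5,6} 3  {4,5,6} 1
  4 to go: {1,4,5,6} 1  {2,3,5,6} 6  {3,4,5,6} 4
  5 to go: {0,1,4,5,6} 1  {1,3,4,5,6} 5  {2,3,4,5,6} 10
  if 0:p drops first: 15 orders
  if 2:r drops first: 6 orders
heap linearizations: 21

21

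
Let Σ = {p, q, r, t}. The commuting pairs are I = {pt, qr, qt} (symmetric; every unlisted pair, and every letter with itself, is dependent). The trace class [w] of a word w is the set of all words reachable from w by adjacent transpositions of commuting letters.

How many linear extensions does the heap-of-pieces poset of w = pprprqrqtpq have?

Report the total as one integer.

drop 0:p onto floor
drop 1:p onto {0:p}
drop 2:r onto {1:p}
drop 3:p onto {2:r}
drop 4:r onto {3:p}
drop 5:q onto {3:p}
drop 6:r onto {4:r}
drop 7:q onto {5:q}
drop 8:t onto {6:r}
drop 9:p onto {6:r, 7:q}
drop 10:q onto {9:p}
ground layer = {0:p}
drop-orders for the pieces not yet dropped (sum over which currently-grounded one goes next):
  1 to go: {8} 1  {10} 1
  2 to go: {8,10} 2  {9,10} 1
  3 to go: {7,9,10} 1  {8,9,10} 3
  4 to go: {5,7,9,10} 1  {6,8,9,10} 3  {7,8,9,10} 4
  5 to go: {4,6,8,9,10} 3  {5,7,8,9,10} 5  {6,7,8,9,10} 7
  6 to go: {4,6,7,8,9,10} 10  {5,6,7,8,9,10} 12
  7 to go: {4,5,6,7,8,9,10} 22
  8 to go: {3,4,5,6,7,8,9,10} 22
  9 to go: {2,3,4,5,6,7,8,9,10} 22
  if 0:p drops first: 22 orders

22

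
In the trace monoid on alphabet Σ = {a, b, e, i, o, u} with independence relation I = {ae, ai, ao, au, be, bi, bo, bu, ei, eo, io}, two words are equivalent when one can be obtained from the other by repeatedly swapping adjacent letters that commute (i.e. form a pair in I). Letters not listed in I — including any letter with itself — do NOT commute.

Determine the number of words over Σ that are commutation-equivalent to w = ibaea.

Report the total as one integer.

0(i) covers ∅
1(b) covers ∅
2(a) covers 1:b
3(e) covers ∅
4(a) covers 2:a
floor of heap: 0:i, 1:b, 3:e
completions by unplaced set U, small U first (add the entries for U minus each lowest piece of U):
  |U|=1: {0}:1  {3}:1  {4}:1
  |U|=2: {0,3}:2  {0,4}:2  {2,4}:1  {3,4}:2
  |U|=3: {0,2,4}:3  {0,3,4}:6  {1,2,4}:1  {2,3,4}:3
  start at 0(i): 4
  start at 1(b): 12
  start at 3(e): 4
sum over floor = 20

20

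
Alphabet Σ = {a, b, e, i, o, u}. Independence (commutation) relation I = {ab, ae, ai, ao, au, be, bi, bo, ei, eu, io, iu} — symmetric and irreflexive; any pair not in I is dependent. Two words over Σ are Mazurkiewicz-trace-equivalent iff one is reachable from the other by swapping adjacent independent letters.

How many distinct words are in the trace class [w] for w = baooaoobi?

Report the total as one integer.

3780

#0=b has no predecessor
#1=a has no predecessor
#2=o has no predecessor
#3=o depends on [2:o]
#4=a depends on [1:a]
#5=o depends on [3:o]
#6=o depends on [5:o]
#7=b depends on [0:b]
#8=i has no predecessor
sources: [0:b, 1:a, 2:o, 8:i]
N(rest) = Σ N(rest − s) over sources s of rest; N(one piece) = 1:
  size 1 → [4]=1  [6]=1  [7]=1  [8]=1
  size 2 → [0,7]=1  [1,4]=1  [4,6]=2  [4,7]=2  [4,8]=2  [5,6]=1  [6,7]=2  [6,8]=2  [7,8]=2
  size 3 → [0,4,7]=3  [0,6,7]=3  [0,7,8]=3  [1,4,6]=3  [1,4,7]=3  [1,4,8]=3  [3,5,6]=1  [4,5,6]=3  [4,6,7]=6  [4,6,8]=6  [4,7,8]=6  [5,6,7]=3  [5,6,8]=3  [6,7,8]=6
  size 4 → [0,1,4,7]=6  [0,4,6,7]=12  [0,4,7,8]=12  [0,5,6,7]=6  [0,6,7,8]=12  [1,4,5,6]=6  [1,4,6,7]=12  [1,4,6,8]=12  [1,4,7,8]=12  [2,3,5,6]=1  [3,4,5,6]=4  [3,5,6,7]=4  [3,5,6,8]=4  [4,5,6,7]=12  [4,5,6,8]=12  [4,6,7,8]=24  [5,6,7,8]=12
  size 5 → [0,1,4,6,7]=30  [0,1,4,7,8]=30  [0,3,5,6,7]=10  [0,4,5,6,7]=30  [0,4,6,7,8]=60  [0,5,6,7,8]=30  [1,3,4,5,6]=10  [1,4,5,6,7]=30  [1,4,5,6,8]=30  [1,4,6,7,8]=60  [2,3,4,5,6]=5  [2,3,5,6,7]=5  [2,3,5,6,8]=5  [3,4,5,6,7]=20  [3,4,5,6,8]=20  [3,5,6,7,8]=20  [4,5,6,7,8]=60
  size 6 → [0,1,4,5,6,7]=90  [0,1,4,6,7,8]=180  [0,2,3,5,6,7]=15  [0,3,4,5,6,7]=60  [0,3,5,6,7,8]=60  [0,4,5,6,7,8]=180  [1,2,3,4,5,6]=15  [1,3,4,5,6,7]=60  [1,3,4,5,6,8]=60  [1,4,5,6,7,8]=180  [2,3,4,5,6,7]=30  [2,3,4,5,6,8]=30  [2,3,5,6,7,8]=30  [3,4,5,6,7,8]=120
  size 7 → [0,1,3,4,5,6,7]=210  [0,1,4,5,6,7,8]=630  [0,2,3,4,5,6,7]=105  [0,2,3,5,6,7,8]=105  [0,3,4,5,6,7,8]=420  [1,2,3,4,5,6,7]=105  [1,2,3,4,5,6,8]=105  [1,3,4,5,6,7,8]=420  [2,3,4,5,6,7,8]=210
  first=0(b) contributes 840
  first=1(a) contributes 840
  first=2(o) contributes 1680
  first=8(i) contributes 420
|[w]| = 3780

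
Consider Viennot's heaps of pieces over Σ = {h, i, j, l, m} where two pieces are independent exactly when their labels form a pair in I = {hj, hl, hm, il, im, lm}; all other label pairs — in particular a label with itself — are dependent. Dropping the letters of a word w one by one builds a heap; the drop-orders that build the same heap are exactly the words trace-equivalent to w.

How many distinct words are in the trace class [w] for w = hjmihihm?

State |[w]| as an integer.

piece 0:h — minimal
piece 1:j — minimal
piece 2:m rests on {1:j}
piece 3:i rests on {0:h, 1:j}
piece 4:h rests on {3:i}
piece 5:i rests on {4:h}
piece 6:h rests on {5:i}
piece 7:m rests on {2:m}
minimal pieces: {0:h, 1:j}
ways to finish when only these pieces remain (= sum over removing one remaining piece with nothing left below it):
  1 left: {6}→1  {7}→1
  2 left: {2,7}→1  {5,6}→1  {6,7}→2
  3 left: {2,6,7}→3  {4,5,6}→1  {5,6,7}→3
  4 left: {2,5,6,7}→6  {3,4,5,6}→1  {4,5,6,7}→4
  5 left: {0,3,4,5,6}→1  {2,4,5,6,7}→10  {3,4,5,6,7}→5
  6 left: {0,3,4,5,6,7}→6  {2,3,4,5,6,7}→15
  placing 0:h first → 15 extensions
  placing 1:j first → 21 extensions
total linear extensions = 36

36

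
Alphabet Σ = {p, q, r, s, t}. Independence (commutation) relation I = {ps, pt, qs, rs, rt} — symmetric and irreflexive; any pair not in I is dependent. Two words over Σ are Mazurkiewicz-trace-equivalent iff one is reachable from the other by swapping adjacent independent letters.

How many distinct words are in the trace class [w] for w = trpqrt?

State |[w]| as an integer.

piece 0:t — minimal
piece 1:r — minimal
piece 2:p rests on {1:r}
piece 3:q rests on {0:t, 2:p}
piece 4:r rests on {3:q}
piece 5:t rests on {3:q}
minimal pieces: {0:t, 1:r}
ways to finish when only these pieces remain (= sum over removing one remaining piece with nothing left below it):
  1 left: {4}→1  {5}→1
  2 left: {4,5}→2
  3 left: {3,4,5}→2
  4 left: {0,3,4,5}→2  {2,3,4,5}→2
  placing 0:t first → 2 extensions
  placing 1:r first → 4 extensions
total linear extensions = 6

6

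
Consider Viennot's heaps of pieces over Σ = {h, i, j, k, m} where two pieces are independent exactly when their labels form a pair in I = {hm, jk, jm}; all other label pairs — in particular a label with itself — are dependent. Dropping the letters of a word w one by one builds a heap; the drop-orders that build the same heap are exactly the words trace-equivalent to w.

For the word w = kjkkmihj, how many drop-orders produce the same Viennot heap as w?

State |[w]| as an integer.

0(k) covers ∅
1(j) covers ∅
2(k) covers 0:k
3(k) covers 2:k
4(m) covers 3:k
5(i) covers 1:j, 4:m
6(h) covers 5:i
7(j) covers 6:h
floor of heap: 0:k, 1:j
completions by unplaced set U, small U first (add the entries for U minus each lowest piece of U):
  |U|=1: {7}:1
  |U|=2: {6,7}:1
  |U|=3: {5,6,7}:1
  |U|=4: {1,5,6,7}:1  {4,5,6,7}:1
  |U|=5: {1,4,5,6,7}:2  {3,4,5,6,7}:1
  |U|=6: {1,3,4,5,6,7}:3  {2,3,4,5,6,7}:1
  start at 0(k): 4
  start at 1(j): 1
sum over floor = 5

5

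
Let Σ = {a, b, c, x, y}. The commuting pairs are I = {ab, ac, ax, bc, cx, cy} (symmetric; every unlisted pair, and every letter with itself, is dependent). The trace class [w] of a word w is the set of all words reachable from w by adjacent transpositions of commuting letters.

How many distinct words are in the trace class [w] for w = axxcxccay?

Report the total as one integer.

840

drop 0:a onto floor
drop 1:x onto floor
drop 2:x onto {1:x}
drop 3:c onto floor
drop 4:x onto {2:x}
drop 5:c onto {3:c}
drop 6:c onto {5:c}
drop 7:a onto {0:a}
drop 8:y onto {4:x, 7:a}
ground layer = {0:a, 1:x, 3:c}
drop-orders for the pieces not yet dropped (sum over which currently-grounded one goes next):
  1 to go: {6} 1  {8} 1
  2 to go: {4,8} 1  {5,6} 1  {6,8} 2  {7,8} 1
  3 to go: {0,7,8} 1  {2,4,8} 1  {3,5,6} 1  {4,6,8} 3  {4,7,8} 2  {5,6,8} 3  {6,7,8} 3
  4 to go: {0,4,7,8} 3  {0,6,7,8} 4  {1,2,4,8} 1  {2,4,6,8} 4  {2,4,7,8} 3  {3,5,6,8} 4  {4,5,6,8} 6  {4,6,7,8} 8  {5,6,7,8} 6
  5 to go: {0,2,4,7,8} 6  {0,4,6,7,8} 15  {0,5,6,7,8} 10  {1,2,4,6,8} 5  {1,2,4,7,8} 4  {2,4,5,6,8} 10  {2,4,6,7,8} 15  {3,4,5,6,8} 10  {3,5,6,7,8} 10  {4,5,6,7,8} 20
  6 to go: {0,1,2,4,7,8} 10  {0,2,4,6,7,8} 36  {0,3,5,6,7,8} 20  {0,4,5,6,7,8} 45  {1,2,4,5,6,8} 15  {1,2,4,6,7,8} 24  {2,3,4,5,6,8} 20  {2,4,5,6,7,8} 45  {3,4,5,6,7,8} 40
  7 to go: {0,1,2,4,6,7,8} 70  {0,2,4,5,6,7,8} 126  {0,3,4,5,6,7,8} 105  {1,2,3,4,5,6,8} 35  {1,2,4,5,6,7,8} 84  {2,3,4,5,6,7,8} 105
  if 0:a drops first: 224 orders
  if 1:x drops first: 336 orders
  if 3:c drops first: 280 orders
heap linearizations: 840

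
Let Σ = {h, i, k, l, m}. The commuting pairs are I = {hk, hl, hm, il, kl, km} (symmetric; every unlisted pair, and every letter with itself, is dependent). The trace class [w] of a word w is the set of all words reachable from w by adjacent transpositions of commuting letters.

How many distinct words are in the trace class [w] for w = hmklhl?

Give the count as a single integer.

60

drop 0:h onto floor
drop 1:m onto floor
drop 2:k onto floor
drop 3:l onto {1:m}
drop 4:h onto {0:h}
drop 5:l onto {3:l}
ground layer = {0:h, 1:m, 2:k}
drop-orders for the pieces not yet dropped (sum over which currently-grounded one goes next):
  1 to go: {2} 1  {4} 1  {5} 1
  2 to go: {0,4} 1  {2,4} 2  {2,5} 2  {3,5} 1  {4,5} 2
  3 to go: {0,2,4} 3  {0,4,5} 3  {1,3,5} 1  {2,3,5} 3  {2,4,5} 6  {3,4,5} 3
  4 to go: {0,2,4,5} 12  {0,3,4,5} 6  {1,2,3,5} 4  {1,3,4,5} 4  {2,3,4,5} 12
  if 0:h drops first: 20 orders
  if 1:m drops first: 30 orders
  if 2:k drops first: 10 orders
heap linearizations: 60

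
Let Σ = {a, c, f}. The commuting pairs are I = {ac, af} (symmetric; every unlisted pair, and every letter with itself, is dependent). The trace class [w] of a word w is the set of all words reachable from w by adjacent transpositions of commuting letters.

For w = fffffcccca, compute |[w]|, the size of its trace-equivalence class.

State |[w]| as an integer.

piece 0:f — minimal
piece 1:f rests on {0:f}
piece 2:f rests on {1:f}
piece 3:f rests on {2:f}
piece 4:f rests on {3:f}
piece 5:c rests on {4:f}
piece 6:c rests on {5:c}
piece 7:c rests on {6:c}
piece 8:c rests on {7:c}
piece 9:a — minimal
minimal pieces: {0:f, 9:a}
ways to finish when only these pieces remain (= sum over removing one remaining piece with nothing left below it):
  1 left: {8}→1  {9}→1
  2 left: {7,8}→1  {8,9}→2
  3 left: {6,7,8}→1  {7,8,9}→3
  4 left: {5,6,7,8}→1  {6,7,8,9}→4
  5 left: {4,5,6,7,8}→1  {5,6,7,8,9}→5
  6 left: {3,4,5,6,7,8}→1  {4,5,6,7,8,9}→6
  7 left: {2,3,4,5,6,7,8}→1  {3,4,5,6,7,8,9}→7
  8 left: {1,2,3,4,5,6,7,8}→1  {2,3,4,5,6,7,8,9}→8
  placing 0:f first → 9 extensions
  placing 9:a first → 1 extensions
total linear extensions = 10

10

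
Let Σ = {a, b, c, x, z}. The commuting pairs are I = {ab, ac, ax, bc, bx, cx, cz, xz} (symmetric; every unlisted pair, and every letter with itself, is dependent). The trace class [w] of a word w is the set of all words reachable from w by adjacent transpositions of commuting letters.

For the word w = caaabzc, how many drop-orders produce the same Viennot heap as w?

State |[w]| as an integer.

84

0(c) covers ∅
1(a) covers ∅
2(a) covers 1:a
3(a) covers 2:a
4(b) covers ∅
5(z) covers 3:a, 4:b
6(c) covers 0:c
floor of heap: 0:c, 1:a, 4:b
completions by unplaced set U, small U first (add the entries for U minus each lowest piece of U):
  |U|=1: {5}:1  {6}:1
  |U|=2: {0,6}:1  {3,5}:1  {4,5}:1  {5,6}:2
  |U|=3: {0,5,6}:3  {2,3,5}:1  {3,4,5}:2  {3,5,6}:3  {4,5,6}:3
  |U|=4: {0,3,5,6}:6  {0,4,5,6}:6  {1,2,3,5}:1  {2,3,4,5}:3  {2,3,5,6}:4  {3,4,5,6}:8
  |U|=5: {0,2,3,5,6}:10  {0,3,4,5,6}:20  {1,2,3,4,5}:4  {1,2,3,5,6}:5  {2,3,4,5,6}:15
  start at 0(c): 24
  start at 1(a): 45
  start at 4(b): 15
sum over floor = 84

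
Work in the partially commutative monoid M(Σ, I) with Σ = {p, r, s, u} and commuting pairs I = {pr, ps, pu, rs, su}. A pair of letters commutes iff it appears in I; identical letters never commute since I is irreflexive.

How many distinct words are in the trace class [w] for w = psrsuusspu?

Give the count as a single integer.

3150

0(p) covers ∅
1(s) covers ∅
2(r) covers ∅
3(s) covers 1:s
4(u) covers 2:r
5(u) covers 4:u
6(s) covers 3:s
7(s) covers 6:s
8(p) covers 0:p
9(u) covers 5:u
floor of heap: 0:p, 1:s, 2:r
completions by unplaced set U, small U first (add the entries for U minus each lowest piece of U):
  |U|=1: {7}:1  {8}:1  {9}:1
  |U|=2: {0,8}:1  {5,9}:1  {6,7}:1  {7,8}:2  {7,9}:2  {8,9}:2
  |U|=3: {0,7,8}:3  {0,8,9}:3  {3,6,7}:1  {4,5,9}:1  {5,7,9}:3  {5,8,9}:3  {6,7,8}:3  {6,7,9}:3  {7,8,9}:6
  |U|=4: {0,5,8,9}:6  {0,6,7,8}:6  {0,7,8,9}:12  {1,3,6,7}:1  {2,4,5,9}:1  {3,6,7,8}:4  {3,6,7,9}:4  {4,5,7,9}:4  {4,5,8,9}:4  {5,6,7,9}:6  {5,7,8,9}:12  {6,7,8,9}:12
  |U|=5: {0,3,6,7,8}:10  {0,4,5,8,9}:10  {0,5,7,8,9}:30  {0,6,7,8,9}:30  {1,3,6,7,8}:5  {1,3,6,7,9}:5  {2,4,5,7,9}:5  {2,4,5,8,9}:5  {3,5,6,7,9}:10  {3,6,7,8,9}:20  {4,5,6,7,9}:10  {4,5,7,8,9}:20  {5,6,7,8,9}:30
  |U|=6: {0,1,3,6,7,8}:15  {0,2,4,5,8,9}:15  {0,3,6,7,8,9}:60  {0,4,5,7,8,9}:60  {0,5,6,7,8,9}:90  {1,3,5,6,7,9}:15  {1,3,6,7,8,9}:30  {2,4,5,6,7,9}:15  {2,4,5,7,8,9}:30  {3,4,5,6,7,9}:20  {3,5,6,7,8,9}:60  {4,5,6,7,8,9}:60
  |U|=7: {0,1,3,6,7,8,9}:105  {0,2,4,5,7,8,9}:105  {0,3,5,6,7,8,9}:210  {0,4,5,6,7,8,9}:210  {1,3,4,5,6,7,9}:35  {1,3,5,6,7,8,9}:105  {2,3,4,5,6,7,9}:35  {2,4,5,6,7,8,9}:105  {3,4,5,6,7,8,9}:140
  |U|=8: {0,1,3,5,6,7,8,9}:420  {0,2,4,5,6,7,8,9}:420  {0,3,4,5,6,7,8,9}:560  {1,2,3,4,5,6,7,9}:70  {1,3,4,5,6,7,8,9}:280  {2,3,4,5,6,7,8,9}:280
  start at 0(p): 630
  start at 1(s): 1260
  start at 2(r): 1260
sum over floor = 3150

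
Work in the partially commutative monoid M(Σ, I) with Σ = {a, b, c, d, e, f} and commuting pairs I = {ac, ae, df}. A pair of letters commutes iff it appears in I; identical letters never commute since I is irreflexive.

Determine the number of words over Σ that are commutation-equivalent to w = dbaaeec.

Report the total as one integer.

0(d) covers ∅
1(b) covers 0:d
2(a) covers 1:b
3(a) covers 2:a
4(e) covers 1:b
5(e) covers 4:e
6(c) covers 5:e
floor of heap: 0:d
completions by unplaced set U, small U first (add the entries for U minus each lowest piece of U):
  |U|=1: {3}:1  {6}:1
  |U|=2: {2,3}:1  {3,6}:2  {5,6}:1
  |U|=3: {2,3,6}:3  {3,5,6}:3  {4,5,6}:1
  |U|=4: {2,3,5,6}:6  {3,4,5,6}:4
  |U|=5: {2,3,4,5,6}:10
  start at 0(d): 10

10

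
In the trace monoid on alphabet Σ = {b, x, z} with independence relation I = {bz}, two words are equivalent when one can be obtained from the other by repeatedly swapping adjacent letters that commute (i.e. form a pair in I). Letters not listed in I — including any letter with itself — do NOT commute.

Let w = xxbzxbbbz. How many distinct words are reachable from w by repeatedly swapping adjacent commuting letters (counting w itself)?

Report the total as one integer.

0(x) covers ∅
1(x) covers 0:x
2(b) covers 1:x
3(z) covers 1:x
4(x) covers 2:b, 3:z
5(b) covers 4:x
6(b) covers 5:b
7(b) covers 6:b
8(z) covers 4:x
floor of heap: 0:x
completions by unplaced set U, small U first (add the entries for U minus each lowest piece of U):
  |U|=1: {7}:1  {8}:1
  |U|=2: {6,7}:1  {7,8}:2
  |U|=3: {5,6,7}:1  {6,7,8}:3
  |U|=4: {5,6,7,8}:4
  |U|=5: {4,5,6,7,8}:4
  |U|=6: {2,4,5,6,7,8}:4  {3,4,5,6,7,8}:4
  |U|=7: {2,3,4,5,6,7,8}:8
  start at 0(x): 8

8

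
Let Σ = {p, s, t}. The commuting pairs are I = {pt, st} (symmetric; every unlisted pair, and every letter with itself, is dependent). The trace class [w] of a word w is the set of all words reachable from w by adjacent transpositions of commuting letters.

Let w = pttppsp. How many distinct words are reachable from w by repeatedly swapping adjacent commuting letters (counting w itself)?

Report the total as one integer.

21

piece 0:p — minimal
piece 1:t — minimal
piece 2:t rests on {1:t}
piece 3:p rests on {0:p}
piece 4:p rests on {3:p}
piece 5:s rests on {4:p}
piece 6:p rests on {5:s}
minimal pieces: {0:p, 1:t}
ways to finish when only these pieces remain (= sum over removing one remaining piece with nothing left below it):
  1 left: {2}→1  {6}→1
  2 left: {1,2}→1  {2,6}→2  {5,6}→1
  3 left: {1,2,6}→3  {2,5,6}→3  {4,5,6}→1
  4 left: {1,2,5,6}→6  {2,4,5,6}→4  {3,4,5,6}→1
  5 left: {0,3,4,5,6}→1  {1,2,4,5,6}→10  {2,3,4,5,6}→5
  placing 0:p first → 15 extensions
  placing 1:t first → 6 extensions
total linear extensions = 21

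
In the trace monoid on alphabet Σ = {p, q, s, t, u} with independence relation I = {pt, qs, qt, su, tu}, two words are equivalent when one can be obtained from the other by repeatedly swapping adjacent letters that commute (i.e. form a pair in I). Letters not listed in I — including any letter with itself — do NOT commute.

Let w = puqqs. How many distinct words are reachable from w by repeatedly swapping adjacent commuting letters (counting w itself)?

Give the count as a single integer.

4

0(p) covers ∅
1(u) covers 0:p
2(q) covers 1:u
3(q) covers 2:q
4(s) covers 0:p
floor of heap: 0:p
completions by unplaced set U, small U first (add the entries for U minus each lowest piece of U):
  |U|=1: {3}:1  {4}:1
  |U|=2: {2,3}:1  {3,4}:2
  |U|=3: {1,2,3}:1  {2,3,4}:3
  start at 0(p): 4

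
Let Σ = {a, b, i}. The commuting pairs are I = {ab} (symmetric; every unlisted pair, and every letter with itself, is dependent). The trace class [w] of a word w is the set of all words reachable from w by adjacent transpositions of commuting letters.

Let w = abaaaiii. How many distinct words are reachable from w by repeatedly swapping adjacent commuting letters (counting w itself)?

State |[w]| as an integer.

0(a) covers ∅
1(b) covers ∅
2(a) covers 0:a
3(a) covers 2:a
4(a) covers 3:a
5(i) covers 1:b, 4:a
6(i) covers 5:i
7(i) covers 6:i
floor of heap: 0:a, 1:b
completions by unplaced set U, small U first (add the entries for U minus each lowest piece of U):
  |U|=1: {7}:1
  |U|=2: {6,7}:1
  |U|=3: {5,6,7}:1
  |U|=4: {1,5,6,7}:1  {4,5,6,7}:1
  |U|=5: {1,4,5,6,7}:2  {3,4,5,6,7}:1
  |U|=6: {1,3,4,5,6,7}:3  {2,3,4,5,6,7}:1
  start at 0(a): 4
  start at 1(b): 1
sum over floor = 5

5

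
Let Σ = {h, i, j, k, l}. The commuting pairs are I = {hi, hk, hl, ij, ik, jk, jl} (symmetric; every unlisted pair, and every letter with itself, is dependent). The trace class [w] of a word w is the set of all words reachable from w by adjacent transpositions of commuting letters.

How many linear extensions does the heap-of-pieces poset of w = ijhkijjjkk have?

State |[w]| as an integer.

drop 0:i onto floor
drop 1:j onto floor
drop 2:h onto {1:j}
drop 3:k onto floor
drop 4:i onto {0:i}
drop 5:j onto {2:h}
drop 6:j onto {5:j}
drop 7:j onto {6:j}
drop 8:k onto {3:k}
drop 9:k onto {8:k}
ground layer = {0:i, 1:j, 3:k}
drop-orders for the pieces not yet dropped (sum over which currently-grounded one goes next):
  1 to go: {4} 1  {7} 1  {9} 1
  2 to go: {0,4} 1  {4,7} 2  {4,9} 2  {6,7} 1  {7,9} 2  {8,9} 1
  3 to go: {0,4,7} 3  {0,4,9} 3  {3,8,9} 1  {4,6,7} 3  {4,7,9} 6  {4,8,9} 3  {5,6,7} 1  {6,7,9} 3  {7,8,9} 3
  4 to go: {0,4,6,7} 6  {0,4,7,9} 12  {0,4,8,9} 6  {2,5,6,7} 1  {3,4,8,9} 4  {3,7,8,9} 4  {4,5,6,7} 4  {4,6,7,9} 12  {4,7,8,9} 12  {5,6,7,9} 4  {6,7,8,9} 6
  5 to go: {0,3,4,8,9} 10  {0,4,5,6,7} 10  {0,4,6,7,9} 30  {0,4,7,8,9} 30  {1,2,5,6,7} 1  {2,4,5,6,7} 5  {2,5,6,7,9} 5  {3,4,7,8,9} 20  {3,6,7,8,9} 10  {4,5,6,7,9} 20  {4,6,7,8,9} 30  {5,6,7,8,9} 10
  6 to go: {0,2,4,5,6,7} 15  {0,3,4,7,8,9} 60  {0,4,5,6,7,9} 60  {0,4,6,7,8,9} 90  {1,2,4,5,6,7} 6  {1,2,5,6,7,9} 6  {2,4,5,6,7,9} 30  {2,5,6,7,8,9} 15  {3,4,6,7,8,9} 60  {3,5,6,7,8,9} 20  {4,5,6,7,8,9} 60
  7 to go: {0,1,2,4,5,6,7} 21  {0,2,4,5,6,7,9} 105  {0,3,4,6,7,8,9} 210  {0,4,5,6,7,8,9} 210  {1,2,4,5,6,7,9} 42  {1,2,5,6,7,8,9} 21  {2,3,5,6,7,8,9} 35  {2,4,5,6,7,8,9} 105  {3,4,5,6,7,8,9} 140
  8 to go: {0,1,2,4,5,6,7,9} 168  {0,2,4,5,6,7,8,9} 420  {0,3,4,5,6,7,8,9} 560  {1,2,3,5,6,7,8,9} 56  {1,2,4,5,6,7,8,9} 168  {2,3,4,5,6,7,8,9} 280
  if 0:i drops first: 504 orders
  if 1:j drops first: 1260 orders
  if 3:k drops first: 756 orders
heap linearizations: 2520

2520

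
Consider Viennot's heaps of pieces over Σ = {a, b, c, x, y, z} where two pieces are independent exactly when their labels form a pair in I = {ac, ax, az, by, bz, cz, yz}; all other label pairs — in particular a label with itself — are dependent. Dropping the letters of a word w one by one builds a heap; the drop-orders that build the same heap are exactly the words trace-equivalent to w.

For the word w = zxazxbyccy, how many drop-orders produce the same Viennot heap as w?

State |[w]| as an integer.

piece 0:z — minimal
piece 1:x rests on {0:z}
piece 2:a — minimal
piece 3:z rests on {1:x}
piece 4:x rests on {3:z}
piece 5:b rests on {2:a, 4:x}
piece 6:y rests on {2:a, 4:x}
piece 7:c rests on {5:b, 6:y}
piece 8:c rests on {7:c}
piece 9:y rests on {8:c}
minimal pieces: {0:z, 2:a}
ways to finish when only these pieces remain (= sum over removing one remaining piece with nothing left below it):
  1 left: {9}→1
  2 left: {8,9}→1
  3 left: {7,8,9}→1
  4 left: {5,7,8,9}→1  {6,7,8,9}→1
  5 left: {5,6,7,8,9}→2
  6 left: {2,5,6,7,8,9}→2  {4,5,6,7,8,9}→2
  7 left: {2,4,5,6,7,8,9}→4  {3,4,5,6,7,8,9}→2
  8 left: {1,3,4,5,6,7,8,9}→2  {2,3,4,5,6,7,8,9}→6
  placing 0:z first → 8 extensions
  placing 2:a first → 2 extensions
total linear extensions = 10

10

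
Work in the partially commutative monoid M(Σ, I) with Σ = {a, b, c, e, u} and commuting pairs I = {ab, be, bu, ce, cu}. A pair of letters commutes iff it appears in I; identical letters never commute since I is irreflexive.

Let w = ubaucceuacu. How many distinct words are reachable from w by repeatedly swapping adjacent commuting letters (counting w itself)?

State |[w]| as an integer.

80

0(u) covers ∅
1(b) covers ∅
2(a) covers 0:u
3(u) covers 2:a
4(c) covers 1:b, 2:a
5(c) covers 4:c
6(e) covers 3:u
7(u) covers 6:e
8(a) covers 5:c, 7:u
9(c) covers 8:a
10(u) covers 8:a
floor of heap: 0:u, 1:b
completions by unplaced set U, small U first (add the entries for U minus each lowest piece of U):
  |U|=1: {9}:1  {10}:1
  |U|=2: {9,10}:2
  |U|=3: {8,9,10}:2
  |U|=4: {5,8,9,10}:2  {7,8,9,10}:2
  |U|=5: {4,5,8,9,10}:2  {5,7,8,9,10}:4  {6,7,8,9,10}:2
  |U|=6: {1,4,5,8,9,10}:2  {3,6,7,8,9,10}:2  {4,5,7,8,9,10}:6  {5,6,7,8,9,10}:6
  |U|=7: {1,4,5,7,8,9,10}:8  {3,5,6,7,8,9,10}:8  {4,5,6,7,8,9,10}:12
  |U|=8: {1,4,5,6,7,8,9,10}:20  {3,4,5,6,7,8,9,10}:20
  |U|=9: {1,3,4,5,6,7,8,9,10}:40  {2,3,4,5,6,7,8,9,10}:20
  start at 0(u): 60
  start at 1(b): 20
sum over floor = 80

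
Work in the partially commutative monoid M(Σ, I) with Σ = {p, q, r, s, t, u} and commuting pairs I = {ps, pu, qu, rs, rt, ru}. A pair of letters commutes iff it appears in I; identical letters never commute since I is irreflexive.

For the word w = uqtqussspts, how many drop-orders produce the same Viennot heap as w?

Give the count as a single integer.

18

#0=u has no predecessor
#1=q has no predecessor
#2=t depends on [0:u, 1:q]
#3=q depends on [2:t]
#4=u depends on [2:t]
#5=s depends on [3:q, 4:u]
#6=s depends on [5:s]
#7=s depends on [6:s]
#8=p depends on [3:q]
#9=t depends on [7:s, 8:p]
#10=s depends on [9:t]
sources: [0:u, 1:q]
N(rest) = Σ N(rest − s) over sources s of rest; N(one piece) = 1:
  size 1 → [10]=1
  size 2 → [9,10]=1
  size 3 → [7,9,10]=1  [8,9,10]=1
  size 4 → [6,7,9,10]=1  [7,8,9,10]=2
  size 5 → [5,6,7,9,10]=1  [6,7,8,9,10]=3
  size 6 → [4,5,6,7,9,10]=1  [5,6,7,8,9,10]=4
  size 7 → [3,5,6,7,8,9,10]=4  [4,5,6,7,8,9,10]=5
  size 8 → [3,4,5,6,7,8,9,10]=9
  size 9 → [2,3,4,5,6,7,8,9,10]=9
  first=0(u) contributes 9
  first=1(q) contributes 9
|[w]| = 18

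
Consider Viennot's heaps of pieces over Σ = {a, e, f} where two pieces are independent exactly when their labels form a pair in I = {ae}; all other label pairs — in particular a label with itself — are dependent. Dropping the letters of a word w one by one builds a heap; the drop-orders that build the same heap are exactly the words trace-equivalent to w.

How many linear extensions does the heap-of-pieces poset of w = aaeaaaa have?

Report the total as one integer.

0(a) covers ∅
1(a) covers 0:a
2(e) covers ∅
3(a) covers 1:a
4(a) covers 3:a
5(a) covers 4:a
6(a) covers 5:a
floor of heap: 0:a, 2:e
completions by unplaced set U, small U first (add the entries for U minus each lowest piece of U):
  |U|=1: {2}:1  {6}:1
  |U|=2: {2,6}:2  {5,6}:1
  |U|=3: {2,5,6}:3  {4,5,6}:1
  |U|=4: {2,4,5,6}:4  {3,4,5,6}:1
  |U|=5: {1,3,4,5,6}:1  {2,3,4,5,6}:5
  start at 0(a): 6
  start at 2(e): 1
sum over floor = 7

7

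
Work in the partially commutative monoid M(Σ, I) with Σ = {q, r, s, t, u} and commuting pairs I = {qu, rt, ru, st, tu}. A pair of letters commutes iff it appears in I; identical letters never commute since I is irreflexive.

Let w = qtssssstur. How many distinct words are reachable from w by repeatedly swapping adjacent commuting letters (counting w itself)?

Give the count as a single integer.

72

drop 0:q onto floor
drop 1:t onto {0:q}
drop 2:s onto {0:q}
drop 3:s onto {2:s}
drop 4:s onto {3:s}
drop 5:s onto {4:s}
drop 6:s onto {5:s}
drop 7:t onto {1:t}
drop 8:u onto {6:s}
drop 9:r onto {6:s}
ground layer = {0:q}
drop-orders for the pieces not yet dropped (sum over which currently-grounded one goes next):
  1 to go: {7} 1  {8} 1  {9} 1
  2 to go: {1,7} 1  {7,8} 2  {7,9} 2  {8,9} 2
  3 to go: {1,7,8} 3  {1,7,9} 3  {6,8,9} 2  {7,8,9} 6
  4 to go: {1,7,8,9} 12  {5,6,8,9} 2  {6,7,8,9} 8
  5 to go: {1,6,7,8,9} 20  {4,5,6,8,9} 2  {5,6,7,8,9} 10
  6 to go: {1,5,6,7,8,9} 30  {3,4,5,6,8,9} 2  {4,5,6,7,8,9} 12
  7 to go: {1,4,5,6,7,8,9} 42  {2,3,4,5,6,8,9} 2  {3,4,5,6,7,8,9} 14
  8 to go: {1,3,4,5,6,7,8,9} 56  {2,3,4,5,6,7,8,9} 16
  if 0:q drops first: 72 orders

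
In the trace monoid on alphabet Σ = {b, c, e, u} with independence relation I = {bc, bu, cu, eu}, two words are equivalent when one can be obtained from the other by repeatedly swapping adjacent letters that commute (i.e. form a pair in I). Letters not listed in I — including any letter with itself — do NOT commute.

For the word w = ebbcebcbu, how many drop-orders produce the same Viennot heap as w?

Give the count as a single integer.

#0=e has no predecessor
#1=b depends on [0:e]
#2=b depends on [1:b]
#3=c depends on [0:e]
#4=e depends on [2:b, 3:c]
#5=b depends on [4:e]
#6=c depends on [4:e]
#7=b depends on [5:b]
#8=u has no predecessor
sources: [0:e, 8:u]
N(rest) = Σ N(rest − s) over sources s of rest; N(one piece) = 1:
  size 1 → [6]=1  [7]=1  [8]=1
  size 2 → [5,7]=1  [6,7]=2  [6,8]=2  [7,8]=2
  size 3 → [5,6,7]=3  [5,7,8]=3  [6,7,8]=6
  size 4 → [4,5,6,7]=3  [5,6,7,8]=12
  size 5 → [2,4,5,6,7]=3  [3,4,5,6,7]=3  [4,5,6,7,8]=15
  size 6 → [1,2,4,5,6,7]=3  [2,3,4,5,6,7]=6  [2,4,5,6,7,8]=18  [3,4,5,6,7,8]=18
  size 7 → [1,2,3,4,5,6,7]=9  [1,2,4,5,6,7,8]=21  [2,3,4,5,6,7,8]=42
  first=0(e) contributes 72
  first=8(u) contributes 9
|[w]| = 81

81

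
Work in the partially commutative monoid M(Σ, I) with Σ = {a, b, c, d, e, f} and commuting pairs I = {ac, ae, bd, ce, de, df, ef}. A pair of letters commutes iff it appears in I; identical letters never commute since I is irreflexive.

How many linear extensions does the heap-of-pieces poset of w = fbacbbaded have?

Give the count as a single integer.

drop 0:f onto floor
drop 1:b onto {0:f}
drop 2:a onto {1:b}
drop 3:c onto {1:b}
drop 4:b onto {2:a, 3:c}
drop 5:b onto {4:b}
drop 6:a onto {5:b}
drop 7:d onto {6:a}
drop 8:e onto {5:b}
drop 9:d onto {7:d}
ground layer = {0:f}
drop-orders for the pieces not yet dropped (sum over which currently-grounded one goes next):
  1 to go: {8} 1  {9} 1
  2 to go: {7,9} 1  {8,9} 2
  3 to go: {6,7,9} 1  {7,8,9} 3
  4 to go: {6,7,8,9} 4
  5 to go: {5,6,7,8,9} 4
  6 to go: {4,5,6,7,8,9} 4
  7 to go: {2,4,5,6,7,8,9} 4  {3,4,5,6,7,8,9} 4
  8 to go: {2,3,4,5,6,7,8,9} 8
  if 0:f drops first: 8 orders

8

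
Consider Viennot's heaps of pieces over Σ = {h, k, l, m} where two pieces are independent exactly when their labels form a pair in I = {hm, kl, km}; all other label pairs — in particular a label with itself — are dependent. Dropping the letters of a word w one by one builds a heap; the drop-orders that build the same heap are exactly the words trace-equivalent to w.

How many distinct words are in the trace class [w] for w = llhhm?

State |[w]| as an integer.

#0=l has no predecessor
#1=l depends on [0:l]
#2=h depends on [1:l]
#3=h depends on [2:h]
#4=m depends on [1:l]
sources: [0:l]
N(rest) = Σ N(rest − s) over sources s of rest; N(one piece) = 1:
  size 1 → [3]=1  [4]=1
  size 2 → [2,3]=1  [3,4]=2
  size 3 → [2,3,4]=3
  first=0(l) contributes 3

3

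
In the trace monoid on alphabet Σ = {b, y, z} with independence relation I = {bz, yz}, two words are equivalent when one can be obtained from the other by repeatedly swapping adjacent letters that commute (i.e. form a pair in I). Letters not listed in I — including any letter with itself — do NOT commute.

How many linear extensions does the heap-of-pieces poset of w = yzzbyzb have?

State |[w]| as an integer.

0(y) covers ∅
1(z) covers ∅
2(z) covers 1:z
3(b) covers 0:y
4(y) covers 3:b
5(z) covers 2:z
6(b) covers 4:y
floor of heap: 0:y, 1:z
completions by unplaced set U, small U first (add the entries for U minus each lowest piece of U):
  |U|=1: {5}:1  {6}:1
  |U|=2: {2,5}:1  {4,6}:1  {5,6}:2
  |U|=3: {1,2,5}:1  {2,5,6}:3  {3,4,6}:1  {4,5,6}:3
  |U|=4: {0,3,4,6}:1  {1,2,5,6}:4  {2,4,5,6}:6  {3,4,5,6}:4
  |U|=5: {0,3,4,5,6}:5  {1,2,4,5,6}:10  {2,3,4,5,6}:10
  start at 0(y): 20
  start at 1(z): 15
sum over floor = 35

35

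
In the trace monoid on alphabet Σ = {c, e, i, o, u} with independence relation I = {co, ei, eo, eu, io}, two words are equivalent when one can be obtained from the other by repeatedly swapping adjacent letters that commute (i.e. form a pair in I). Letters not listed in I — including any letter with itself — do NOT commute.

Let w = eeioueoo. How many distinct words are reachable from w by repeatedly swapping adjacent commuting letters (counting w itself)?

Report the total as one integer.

drop 0:e onto floor
drop 1:e onto {0:e}
drop 2:i onto floor
drop 3:o onto floor
drop 4:u onto {2:i, 3:o}
drop 5:e onto {1:e}
drop 6:o onto {4:u}
drop 7:o onto {6:o}
ground layer = {0:e, 2:i, 3:o}
drop-orders for the pieces not yet dropped (sum over which currently-grounded one goes next):
  1 to go: {5} 1  {7} 1
  2 to go: {1,5} 1  {5,7} 2  {6,7} 1
  3 to go: {0,1,5} 1  {1,5,7} 3  {4,6,7} 1  {5,6,7} 3
  4 to go: {0,1,5,7} 4  {1,5,6,7} 6  {2,4,6,7} 1  {3,4,6,7} 1  {4,5,6,7} 4
  5 to go: {0,1,5,6,7} 10  {1,4,5,6,7} 10  {2,3,4,6,7} 2  {2,4,5,6,7} 5  {3,4,5,6,7} 5
  6 to go: {0,1,4,5,6,7} 20  {1,2,4,5,6,7} 15  {1,3,4,5,6,7} 15  {2,3,4,5,6,7} 12
  if 0:e drops first: 42 orders
  if 2:i drops first: 35 orders
  if 3:o drops first: 35 orders
heap linearizations: 112

112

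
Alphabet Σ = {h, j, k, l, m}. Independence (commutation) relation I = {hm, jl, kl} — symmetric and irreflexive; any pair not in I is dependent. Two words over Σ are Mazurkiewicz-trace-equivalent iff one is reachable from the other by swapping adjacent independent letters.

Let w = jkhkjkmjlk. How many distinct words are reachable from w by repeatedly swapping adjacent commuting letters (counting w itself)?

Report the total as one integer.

3

piece 0:j — minimal
piece 1:k rests on {0:j}
piece 2:h rests on {1:k}
piece 3:k rests on {2:h}
piece 4:j rests on {3:k}
piece 5:k rests on {4:j}
piece 6:m rests on {5:k}
piece 7:j rests on {6:m}
piece 8:l rests on {6:m}
piece 9:k rests on {7:j}
minimal pieces: {0:j}
ways to finish when only these pieces remain (= sum over removing one remaining piece with nothing left below it):
  1 left: {8}→1  {9}→1
  2 left: {7,9}→1  {8,9}→2
  3 left: {7,8,9}→3
  4 left: {6,7,8,9}→3
  5 left: {5,6,7,8,9}→3
  6 left: {4,5,6,7,8,9}→3
  7 left: {3,4,5,6,7,8,9}→3
  8 left: {2,3,4,5,6,7,8,9}→3
  placing 0:j first → 3 extensions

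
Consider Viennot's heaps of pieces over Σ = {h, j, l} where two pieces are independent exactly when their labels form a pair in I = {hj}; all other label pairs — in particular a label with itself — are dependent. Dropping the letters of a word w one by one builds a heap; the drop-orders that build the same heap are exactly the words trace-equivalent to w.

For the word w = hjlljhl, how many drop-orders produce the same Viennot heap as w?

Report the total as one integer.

4

#0=h has no predecessor
#1=j has no predecessor
#2=l depends on [0:h, 1:j]
#3=l depends on [2:l]
#4=j depends on [3:l]
#5=h depends on [3:l]
#6=l depends on [4:j, 5:h]
sources: [0:h, 1:j]
N(rest) = Σ N(rest − s) over sources s of rest; N(one piece) = 1:
  size 1 → [6]=1
  size 2 → [4,6]=1  [5,6]=1
  size 3 → [4,5,6]=2
  size 4 → [3,4,5,6]=2
  size 5 → [2,3,4,5,6]=2
  first=0(h) contributes 2
  first=1(j) contributes 2
|[w]| = 4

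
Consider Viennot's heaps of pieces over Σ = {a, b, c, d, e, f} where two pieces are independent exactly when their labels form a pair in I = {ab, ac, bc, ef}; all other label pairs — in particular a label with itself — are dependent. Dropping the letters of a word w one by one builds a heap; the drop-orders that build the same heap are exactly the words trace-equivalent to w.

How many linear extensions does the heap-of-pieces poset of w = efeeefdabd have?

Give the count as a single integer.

30

piece 0:e — minimal
piece 1:f — minimal
piece 2:e rests on {0:e}
piece 3:e rests on {2:e}
piece 4:e rests on {3:e}
piece 5:f rests on {1:f}
piece 6:d rests on {4:e, 5:f}
piece 7:a rests on {6:d}
piece 8:b rests on {6:d}
piece 9:d rests on {7:a, 8:b}
minimal pieces: {0:e, 1:f}
ways to finish when only these pieces remain (= sum over removing one remaining piece with nothing left below it):
  1 left: {9}→1
  2 left: {7,9}→1  {8,9}→1
  3 left: {7,8,9}→2
  4 left: {6,7,8,9}→2
  5 left: {4,6,7,8,9}→2  {5,6,7,8,9}→2
  6 left: {1,5,6,7,8,9}→2  {3,4,6,7,8,9}→2  {4,5,6,7,8,9}→4
  7 left: {1,4,5,6,7,8,9}→6  {2,3,4,6,7,8,9}→2  {3,4,5,6,7,8,9}→6
  8 left: {0,2,3,4,6,7,8,9}→2  {1,3,4,5,6,7,8,9}→12  {2,3,4,5,6,7,8,9}→8
  placing 0:e first → 20 extensions
  placing 1:f first → 10 extensions
total linear extensions = 30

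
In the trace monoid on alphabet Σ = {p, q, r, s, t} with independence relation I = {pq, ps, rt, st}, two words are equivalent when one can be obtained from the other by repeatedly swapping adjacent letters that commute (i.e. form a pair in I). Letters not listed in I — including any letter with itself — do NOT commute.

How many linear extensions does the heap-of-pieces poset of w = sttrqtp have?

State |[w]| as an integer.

6

drop 0:s onto floor
drop 1:t onto floor
drop 2:t onto {1:t}
drop 3:r onto {0:s}
drop 4:q onto {2:t, 3:r}
drop 5:t onto {4:q}
drop 6:p onto {5:t}
ground layer = {0:s, 1:t}
drop-orders for the pieces not yet dropped (sum over which currently-grounded one goes next):
  1 to go: {6} 1
  2 to go: {5,6} 1
  3 to go: {4,5,6} 1
  4 to go: {2,4,5,6} 1  {3,4,5,6} 1
  5 to go: {0,3,4,5,6} 1  {1,2,4,5,6} 1  {2,3,4,5,6} 2
  if 0:s drops first: 3 orders
  if 1:t drops first: 3 orders
heap linearizations: 6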